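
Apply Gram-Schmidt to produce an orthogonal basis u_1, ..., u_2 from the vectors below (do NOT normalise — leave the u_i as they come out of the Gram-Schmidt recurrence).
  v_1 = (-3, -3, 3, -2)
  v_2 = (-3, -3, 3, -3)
Orthogonal basis:
  u_1 = (-3, -3, 3, -2)
  u_2 = (6/31, 6/31, -6/31, -27/31)

Apply the Gram-Schmidt recurrence
  u_1 = v_1
  u_i = v_i − Σ_{j<i} ((v_i · u_j) / (u_j · u_j)) · u_j.

Step by step this gives:
  u_1 = (-3, -3, 3, -2)
  u_2 = (6/31, 6/31, -6/31, -27/31)

Orthogonality check:
  u_2 · u_1 = 0 (should be 0)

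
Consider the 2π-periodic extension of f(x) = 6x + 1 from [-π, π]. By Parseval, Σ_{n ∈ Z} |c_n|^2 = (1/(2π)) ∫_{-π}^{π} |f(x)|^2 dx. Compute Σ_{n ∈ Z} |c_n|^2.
Σ |c_n|^2 = 12π^2 + 1

Expand and integrate term by term over [-π, π]:
  ∫ (6x)^2 dx = 36·(2π^3/3); ∫ 2·6·(1)·x dx = 0 (odd integrand); ∫ 1^2 dx = 1·2π.
So (1/(2π)) ∫_{-π}^{π} (6x + 1)^2 dx = 36π^2/3 + 1 = 12π^2 + 1.
Parseval ⇒ Σ |c_n|^2 = 12π^2 + 1.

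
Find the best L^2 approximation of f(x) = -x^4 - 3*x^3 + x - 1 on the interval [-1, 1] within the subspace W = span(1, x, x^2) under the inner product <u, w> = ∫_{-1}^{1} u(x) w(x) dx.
g(x) = -6*x^2/7 - 4*x/5 - 32/35

The best approximation g ∈ W is the orthogonal projection of f onto W. Writing g = a_0 + a_1 x + a_2 x^2, the coefficients solve the normal equations G · a = b where
  G_{ij} = <φ_i, φ_j> and b_i = <f, φ_i>, with φ_0 = 1, φ_1 = x, φ_2 = x^2.
G =
  [2, 0, 2/3]
  [0, 2/3, 0]
  [2/3, 0, 2/5],
b = (-12/5, -8/15, -20/21).
Solving gives a_0 = -32/35, a_1 = -4/5, a_2 = -6/7, so
  g(x) = -6*x^2/7 - 4*x/5 - 32/35.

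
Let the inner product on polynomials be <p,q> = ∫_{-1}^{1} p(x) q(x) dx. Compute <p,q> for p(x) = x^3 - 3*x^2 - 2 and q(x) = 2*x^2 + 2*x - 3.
<p,q> = 206/15

Expand the product: p(x)·q(x) = 2*x^5 - 4*x^4 - 9*x^3 + 5*x^2 - 4*x + 6.
∫_{-1}^{1} of each monomial x^k gives [2/(k+1) if k even, 0 if k odd]. Integrating term-by-term (or equivalently evaluating the antiderivative F(x) = x^6/3 - 4*x^5/5 - 9*x^4/4 + 5*x^3/3 - 2*x^2 + 6*x at the endpoints):
  F(1) − F(−1) = 59/20 − (-647/60) = 206/15.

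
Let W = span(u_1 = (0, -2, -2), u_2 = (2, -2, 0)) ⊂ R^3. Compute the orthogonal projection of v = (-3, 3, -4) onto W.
proj_W(v) = (-13/3, 5/3, -8/3)

Set up U = [u_1 | ... | u_2] ∈ R^(3×2). The projector onto W = col(U) is P = U (U^T U)^(-1) U^T.
Compute U^T U =
  [8, 4]
  [4, 8],
and U^T v = (2, -12).
Solve U^T U · c = U^T v for the coefficients: c = (4/3, -13/6). The projection is proj_W(v) = U c.
Check: (v - proj_W(v)) · u_1 = 0  (should be 0).
Check: (v - proj_W(v)) · u_2 = 0  (should be 0).
Result: proj_W(v) = (-13/3, 5/3, -8/3).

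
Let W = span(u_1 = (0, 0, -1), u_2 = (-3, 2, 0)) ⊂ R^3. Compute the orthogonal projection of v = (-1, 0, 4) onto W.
proj_W(v) = (-9/13, 6/13, 4)

Set up U = [u_1 | ... | u_2] ∈ R^(3×2). The projector onto W = col(U) is P = U (U^T U)^(-1) U^T.
Compute U^T U =
  [1, 0]
  [0, 13],
and U^T v = (-4, 3).
Solve U^T U · c = U^T v for the coefficients: c = (-4, 3/13). The projection is proj_W(v) = U c.
Check: (v - proj_W(v)) · u_1 = 0  (should be 0).
Check: (v - proj_W(v)) · u_2 = 0  (should be 0).
Result: proj_W(v) = (-9/13, 6/13, 4).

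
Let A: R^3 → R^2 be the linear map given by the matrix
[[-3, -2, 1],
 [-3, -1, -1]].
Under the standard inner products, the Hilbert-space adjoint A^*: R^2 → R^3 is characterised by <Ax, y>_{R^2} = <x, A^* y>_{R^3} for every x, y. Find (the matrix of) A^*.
A^* = A^T =
[[-3, -3],
 [-2, -1],
 [1, -1]]

For real matrices with standard dot products, the defining identity <Ax, y> = <x, A^* y> gives (Ax)^T y = x^T (A^*) y, i.e. x^T A^T y = x^T (A^*) y. Since this holds for all x, y, we must have A^* = A^T. Therefore
A^* =
[[-3, -3],
 [-2, -1],
 [1, -1]].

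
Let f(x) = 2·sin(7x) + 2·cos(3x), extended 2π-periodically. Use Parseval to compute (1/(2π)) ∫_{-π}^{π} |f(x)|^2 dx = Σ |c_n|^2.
Σ |c_n|^2 = 4

Expand |f|^2 and use orthogonality of {sin(nx), cos(mx)} on [-π, π]:
  ∫_{-π}^{π} sin(nx)^2 dx = π, ∫ cos(mx)^2 dx = π, and cross terms integrate to 0.
So ∫_{-π}^{π} f(x)^2 dx = 2^2 · π + 2^2 · π = (4 + 4)π.
Divide by 2π: (4 + 4)/2 = 4.
By Parseval, this equals Σ |c_n|^2.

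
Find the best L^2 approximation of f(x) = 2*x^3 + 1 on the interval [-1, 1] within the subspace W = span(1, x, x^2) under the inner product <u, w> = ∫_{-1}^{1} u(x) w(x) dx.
g(x) = 6*x/5 + 1

The best approximation g ∈ W is the orthogonal projection of f onto W. Writing g = a_0 + a_1 x + a_2 x^2, the coefficients solve the normal equations G · a = b where
  G_{ij} = <φ_i, φ_j> and b_i = <f, φ_i>, with φ_0 = 1, φ_1 = x, φ_2 = x^2.
G =
  [2, 0, 2/3]
  [0, 2/3, 0]
  [2/3, 0, 2/5],
b = (2, 4/5, 2/3).
Solving gives a_0 = 1, a_1 = 6/5, a_2 = 0, so
  g(x) = 6*x/5 + 1.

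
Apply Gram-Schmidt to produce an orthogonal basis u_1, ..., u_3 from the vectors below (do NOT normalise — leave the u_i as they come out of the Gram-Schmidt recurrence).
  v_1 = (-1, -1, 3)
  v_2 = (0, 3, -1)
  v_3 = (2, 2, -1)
Orthogonal basis:
  u_1 = (-1, -1, 3)
  u_2 = (-6/11, 27/11, 7/11)
  u_3 = (60/37, 15/74, 45/74)

Apply the Gram-Schmidt recurrence
  u_1 = v_1
  u_i = v_i − Σ_{j<i} ((v_i · u_j) / (u_j · u_j)) · u_j.

Step by step this gives:
  u_1 = (-1, -1, 3)
  u_2 = (-6/11, 27/11, 7/11)
  u_3 = (60/37, 15/74, 45/74)

Orthogonality check:
  u_2 · u_1 = 0 (should be 0)
  u_3 · u_1 = 0 (should be 0)
  u_3 · u_2 = 0 (should be 0)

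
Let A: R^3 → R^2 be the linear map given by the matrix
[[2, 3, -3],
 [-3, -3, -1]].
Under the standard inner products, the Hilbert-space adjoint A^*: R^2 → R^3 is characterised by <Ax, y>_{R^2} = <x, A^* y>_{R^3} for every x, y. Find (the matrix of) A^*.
A^* = A^T =
[[2, -3],
 [3, -3],
 [-3, -1]]

For real matrices with standard dot products, the defining identity <Ax, y> = <x, A^* y> gives (Ax)^T y = x^T (A^*) y, i.e. x^T A^T y = x^T (A^*) y. Since this holds for all x, y, we must have A^* = A^T. Therefore
A^* =
[[2, -3],
 [3, -3],
 [-3, -1]].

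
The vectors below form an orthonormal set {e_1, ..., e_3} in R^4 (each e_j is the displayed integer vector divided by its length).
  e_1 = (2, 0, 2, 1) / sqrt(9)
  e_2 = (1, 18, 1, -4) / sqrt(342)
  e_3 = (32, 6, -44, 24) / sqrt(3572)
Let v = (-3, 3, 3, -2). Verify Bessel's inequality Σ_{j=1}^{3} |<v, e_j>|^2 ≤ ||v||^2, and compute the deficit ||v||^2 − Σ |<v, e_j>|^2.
Σ |<v, e_j>|^2 = 1425/47; ||v||^2 = 31; deficit = 32/47

Write each e_j = u_j / sqrt(<u_j, u_j>) where u_j is the displayed integer vector. Then <v, e_j> = <v, u_j> / sqrt(<u_j, u_j>), so |<v, e_j>|^2 = <v, u_j>^2 / <u_j, u_j>.
Coefficients: <v, e_1> = -2/sqrt(9), <v, e_2> = 62/sqrt(342), <v, e_3> = -258/sqrt(3572).
Square and sum: Σ |<v, e_j>|^2 = 1425/47.
Compute ||v||^2 = v·v = 31.
Deficit = 31 − 1425/47 = 32/47 ≥ 0, confirming Bessel's inequality. (The deficit equals ||v − Σ <v,e_j> e_j||^2, the squared distance from v to span{e_j}.)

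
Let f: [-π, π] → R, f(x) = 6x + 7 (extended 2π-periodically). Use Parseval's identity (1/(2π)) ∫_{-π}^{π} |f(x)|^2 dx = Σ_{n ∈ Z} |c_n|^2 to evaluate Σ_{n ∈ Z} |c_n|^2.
Σ |c_n|^2 = 12π^2 + 49

Expand and integrate term by term over [-π, π]:
  ∫ (6x)^2 dx = 36·(2π^3/3); ∫ 2·6·(7)·x dx = 0 (odd integrand); ∫ 7^2 dx = 49·2π.
So (1/(2π)) ∫_{-π}^{π} (6x + 7)^2 dx = 36π^2/3 + 49 = 12π^2 + 49.
Parseval ⇒ Σ |c_n|^2 = 12π^2 + 49.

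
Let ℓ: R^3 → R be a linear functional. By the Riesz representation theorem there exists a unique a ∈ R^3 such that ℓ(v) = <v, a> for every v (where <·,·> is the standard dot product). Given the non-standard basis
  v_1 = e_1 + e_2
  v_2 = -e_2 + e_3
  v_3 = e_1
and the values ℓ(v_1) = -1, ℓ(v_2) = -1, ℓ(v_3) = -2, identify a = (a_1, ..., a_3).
a = (-2, 1, 0)

Write a = (a_1, ..., a_3) in the standard basis. For each basis vector v_i, ℓ(v_i) = <v_i, a> is a linear equation in the a_j's. Collect the n equations into a matrix system V a = ℓ, where row i of V is v_i (expressed in the standard basis). Since V is invertible (lower-triangular with 1s on the diagonal, up to permutation), solve by back-substitution:
  V =
[[1, 1, 0],
 [0, -1, 1],
 [1, 0, 0]]
  V a = (-1, -1, -2)
Solving gives a = (-2, 1, 0).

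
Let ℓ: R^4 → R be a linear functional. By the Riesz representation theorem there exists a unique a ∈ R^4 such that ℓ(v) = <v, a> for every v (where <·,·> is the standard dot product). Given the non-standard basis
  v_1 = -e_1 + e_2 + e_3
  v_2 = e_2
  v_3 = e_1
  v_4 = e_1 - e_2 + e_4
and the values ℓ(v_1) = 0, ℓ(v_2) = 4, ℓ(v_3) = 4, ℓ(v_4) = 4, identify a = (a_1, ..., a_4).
a = (4, 4, 0, 4)

Write a = (a_1, ..., a_4) in the standard basis. For each basis vector v_i, ℓ(v_i) = <v_i, a> is a linear equation in the a_j's. Collect the n equations into a matrix system V a = ℓ, where row i of V is v_i (expressed in the standard basis). Since V is invertible (lower-triangular with 1s on the diagonal, up to permutation), solve by back-substitution:
  V =
[[-1, 1, 1, 0],
 [0, 1, 0, 0],
 [1, 0, 0, 0],
 [1, -1, 0, 1]]
  V a = (0, 4, 4, 4)
Solving gives a = (4, 4, 0, 4).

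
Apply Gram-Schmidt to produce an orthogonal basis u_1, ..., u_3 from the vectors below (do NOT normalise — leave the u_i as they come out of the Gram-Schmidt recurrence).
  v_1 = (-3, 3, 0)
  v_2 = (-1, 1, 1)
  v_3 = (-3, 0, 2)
Orthogonal basis:
  u_1 = (-3, 3, 0)
  u_2 = (0, 0, 1)
  u_3 = (-3/2, -3/2, 0)

Apply the Gram-Schmidt recurrence
  u_1 = v_1
  u_i = v_i − Σ_{j<i} ((v_i · u_j) / (u_j · u_j)) · u_j.

Step by step this gives:
  u_1 = (-3, 3, 0)
  u_2 = (0, 0, 1)
  u_3 = (-3/2, -3/2, 0)

Orthogonality check:
  u_2 · u_1 = 0 (should be 0)
  u_3 · u_1 = 0 (should be 0)
  u_3 · u_2 = 0 (should be 0)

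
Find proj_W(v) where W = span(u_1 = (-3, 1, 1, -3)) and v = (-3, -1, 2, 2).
proj_W(v) = (-3/5, 1/5, 1/5, -3/5)

Set up U = [u_1 | ... | u_1] ∈ R^(4×1). The projector onto W = col(U) is P = U (U^T U)^(-1) U^T.
Compute U^T U =
  [20],
and U^T v = (4).
Solve U^T U · c = U^T v for the coefficients: c = (1/5). The projection is proj_W(v) = U c.
Check: (v - proj_W(v)) · u_1 = 0  (should be 0).
Result: proj_W(v) = (-3/5, 1/5, 1/5, -3/5).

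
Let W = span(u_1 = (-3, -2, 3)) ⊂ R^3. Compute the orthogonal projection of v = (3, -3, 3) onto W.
proj_W(v) = (-9/11, -6/11, 9/11)

Set up U = [u_1 | ... | u_1] ∈ R^(3×1). The projector onto W = col(U) is P = U (U^T U)^(-1) U^T.
Compute U^T U =
  [22],
and U^T v = (6).
Solve U^T U · c = U^T v for the coefficients: c = (3/11). The projection is proj_W(v) = U c.
Check: (v - proj_W(v)) · u_1 = 0  (should be 0).
Result: proj_W(v) = (-9/11, -6/11, 9/11).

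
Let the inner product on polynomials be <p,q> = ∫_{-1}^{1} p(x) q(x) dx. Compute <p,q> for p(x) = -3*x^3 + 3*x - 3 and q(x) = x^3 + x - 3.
<p,q> = 134/7

Expand the product: p(x)·q(x) = -3*x^6 + 6*x^3 + 3*x^2 - 12*x + 9.
∫_{-1}^{1} of each monomial x^k gives [2/(k+1) if k even, 0 if k odd]. Integrating term-by-term (or equivalently evaluating the antiderivative F(x) = -3*x^7/7 + 3*x^4/2 + x^3 - 6*x^2 + 9*x at the endpoints):
  F(1) − F(−1) = 71/14 − (-197/14) = 134/7.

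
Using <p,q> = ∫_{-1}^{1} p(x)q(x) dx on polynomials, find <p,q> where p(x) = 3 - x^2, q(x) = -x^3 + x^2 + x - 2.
<p,q> = -136/15

Expand the product: p(x)·q(x) = x^5 - x^4 - 4*x^3 + 5*x^2 + 3*x - 6.
∫_{-1}^{1} of each monomial x^k gives [2/(k+1) if k even, 0 if k odd]. Integrating term-by-term (or equivalently evaluating the antiderivative F(x) = x^6/6 - x^5/5 - x^4 + 5*x^3/3 + 3*x^2/2 - 6*x at the endpoints):
  F(1) − F(−1) = -58/15 − (26/5) = -136/15.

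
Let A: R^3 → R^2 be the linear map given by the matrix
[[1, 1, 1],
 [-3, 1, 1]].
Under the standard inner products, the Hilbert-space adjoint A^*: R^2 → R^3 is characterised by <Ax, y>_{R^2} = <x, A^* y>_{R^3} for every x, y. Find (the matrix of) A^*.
A^* = A^T =
[[1, -3],
 [1, 1],
 [1, 1]]

For real matrices with standard dot products, the defining identity <Ax, y> = <x, A^* y> gives (Ax)^T y = x^T (A^*) y, i.e. x^T A^T y = x^T (A^*) y. Since this holds for all x, y, we must have A^* = A^T. Therefore
A^* =
[[1, -3],
 [1, 1],
 [1, 1]].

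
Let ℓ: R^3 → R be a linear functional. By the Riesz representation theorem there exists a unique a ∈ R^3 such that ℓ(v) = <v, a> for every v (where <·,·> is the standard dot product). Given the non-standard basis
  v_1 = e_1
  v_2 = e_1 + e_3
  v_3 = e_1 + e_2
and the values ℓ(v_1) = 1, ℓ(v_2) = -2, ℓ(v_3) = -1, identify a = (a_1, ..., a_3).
a = (1, -2, -3)

Write a = (a_1, ..., a_3) in the standard basis. For each basis vector v_i, ℓ(v_i) = <v_i, a> is a linear equation in the a_j's. Collect the n equations into a matrix system V a = ℓ, where row i of V is v_i (expressed in the standard basis). Since V is invertible (lower-triangular with 1s on the diagonal, up to permutation), solve by back-substitution:
  V =
[[1, 0, 0],
 [1, 0, 1],
 [1, 1, 0]]
  V a = (1, -2, -1)
Solving gives a = (1, -2, -3).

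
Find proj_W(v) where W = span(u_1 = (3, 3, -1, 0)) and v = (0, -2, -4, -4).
proj_W(v) = (-6/19, -6/19, 2/19, 0)

Set up U = [u_1 | ... | u_1] ∈ R^(4×1). The projector onto W = col(U) is P = U (U^T U)^(-1) U^T.
Compute U^T U =
  [19],
and U^T v = (-2).
Solve U^T U · c = U^T v for the coefficients: c = (-2/19). The projection is proj_W(v) = U c.
Check: (v - proj_W(v)) · u_1 = 0  (should be 0).
Result: proj_W(v) = (-6/19, -6/19, 2/19, 0).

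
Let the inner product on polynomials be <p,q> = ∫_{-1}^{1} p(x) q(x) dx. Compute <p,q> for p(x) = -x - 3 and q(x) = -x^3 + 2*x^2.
<p,q> = -18/5

Expand the product: p(x)·q(x) = x^4 + x^3 - 6*x^2.
∫_{-1}^{1} of each monomial x^k gives [2/(k+1) if k even, 0 if k odd]. Integrating term-by-term (or equivalently evaluating the antiderivative F(x) = x^5/5 + x^4/4 - 2*x^3 at the endpoints):
  F(1) − F(−1) = -31/20 − (41/20) = -18/5.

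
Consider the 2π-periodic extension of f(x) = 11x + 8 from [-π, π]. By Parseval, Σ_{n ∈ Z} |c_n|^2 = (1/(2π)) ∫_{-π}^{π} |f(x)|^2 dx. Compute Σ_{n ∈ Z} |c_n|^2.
Σ |c_n|^2 = 121π^2/3 + 64

Expand and integrate term by term over [-π, π]:
  ∫ (11x)^2 dx = 121·(2π^3/3); ∫ 2·11·(8)·x dx = 0 (odd integrand); ∫ 8^2 dx = 64·2π.
So (1/(2π)) ∫_{-π}^{π} (11x + 8)^2 dx = 121π^2/3 + 64 = 121π^2/3 + 64.
Parseval ⇒ Σ |c_n|^2 = 121π^2/3 + 64.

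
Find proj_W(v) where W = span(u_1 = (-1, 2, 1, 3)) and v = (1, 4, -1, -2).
proj_W(v) = (0, 0, 0, 0)

Set up U = [u_1 | ... | u_1] ∈ R^(4×1). The projector onto W = col(U) is P = U (U^T U)^(-1) U^T.
Compute U^T U =
  [15],
and U^T v = (0).
Solve U^T U · c = U^T v for the coefficients: c = (0). The projection is proj_W(v) = U c.
Check: (v - proj_W(v)) · u_1 = 0  (should be 0).
Result: proj_W(v) = (0, 0, 0, 0).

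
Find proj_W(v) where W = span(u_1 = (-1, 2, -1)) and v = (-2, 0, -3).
proj_W(v) = (-5/6, 5/3, -5/6)

Set up U = [u_1 | ... | u_1] ∈ R^(3×1). The projector onto W = col(U) is P = U (U^T U)^(-1) U^T.
Compute U^T U =
  [6],
and U^T v = (5).
Solve U^T U · c = U^T v for the coefficients: c = (5/6). The projection is proj_W(v) = U c.
Check: (v - proj_W(v)) · u_1 = 0  (should be 0).
Result: proj_W(v) = (-5/6, 5/3, -5/6).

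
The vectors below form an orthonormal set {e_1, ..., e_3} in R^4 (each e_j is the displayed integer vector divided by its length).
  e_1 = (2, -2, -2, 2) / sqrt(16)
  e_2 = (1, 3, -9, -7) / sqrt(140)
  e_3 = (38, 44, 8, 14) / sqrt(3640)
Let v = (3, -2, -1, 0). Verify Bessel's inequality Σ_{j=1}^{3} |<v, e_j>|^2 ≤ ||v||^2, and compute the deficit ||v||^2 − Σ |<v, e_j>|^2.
Σ |<v, e_j>|^2 = 243/26; ||v||^2 = 14; deficit = 121/26

Write each e_j = u_j / sqrt(<u_j, u_j>) where u_j is the displayed integer vector. Then <v, e_j> = <v, u_j> / sqrt(<u_j, u_j>), so |<v, e_j>|^2 = <v, u_j>^2 / <u_j, u_j>.
Coefficients: <v, e_1> = 12/sqrt(16), <v, e_2> = 6/sqrt(140), <v, e_3> = 18/sqrt(3640).
Square and sum: Σ |<v, e_j>|^2 = 243/26.
Compute ||v||^2 = v·v = 14.
Deficit = 14 − 243/26 = 121/26 ≥ 0, confirming Bessel's inequality. (The deficit equals ||v − Σ <v,e_j> e_j||^2, the squared distance from v to span{e_j}.)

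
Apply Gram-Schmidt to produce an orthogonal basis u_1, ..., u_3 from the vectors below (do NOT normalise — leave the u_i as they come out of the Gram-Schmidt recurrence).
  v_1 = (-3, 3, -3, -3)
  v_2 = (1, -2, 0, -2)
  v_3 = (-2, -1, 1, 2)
Orthogonal basis:
  u_1 = (-3, 3, -3, -3)
  u_2 = (3/4, -7/4, -1/4, -9/4)
  u_3 = (-74/35, -7/5, 13/35, 12/35)

Apply the Gram-Schmidt recurrence
  u_1 = v_1
  u_i = v_i − Σ_{j<i} ((v_i · u_j) / (u_j · u_j)) · u_j.

Step by step this gives:
  u_1 = (-3, 3, -3, -3)
  u_2 = (3/4, -7/4, -1/4, -9/4)
  u_3 = (-74/35, -7/5, 13/35, 12/35)

Orthogonality check:
  u_2 · u_1 = 0 (should be 0)
  u_3 · u_1 = 0 (should be 0)
  u_3 · u_2 = 0 (should be 0)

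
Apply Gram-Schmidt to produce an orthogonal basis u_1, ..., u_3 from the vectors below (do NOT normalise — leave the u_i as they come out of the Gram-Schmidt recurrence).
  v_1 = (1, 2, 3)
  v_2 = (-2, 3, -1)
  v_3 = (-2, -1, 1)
Orthogonal basis:
  u_1 = (1, 2, 3)
  u_2 = (-29/14, 20/7, -17/14)
  u_3 = (-374/195, -34/39, 238/195)

Apply the Gram-Schmidt recurrence
  u_1 = v_1
  u_i = v_i − Σ_{j<i} ((v_i · u_j) / (u_j · u_j)) · u_j.

Step by step this gives:
  u_1 = (1, 2, 3)
  u_2 = (-29/14, 20/7, -17/14)
  u_3 = (-374/195, -34/39, 238/195)

Orthogonality check:
  u_2 · u_1 = 0 (should be 0)
  u_3 · u_1 = 0 (should be 0)
  u_3 · u_2 = 0 (should be 0)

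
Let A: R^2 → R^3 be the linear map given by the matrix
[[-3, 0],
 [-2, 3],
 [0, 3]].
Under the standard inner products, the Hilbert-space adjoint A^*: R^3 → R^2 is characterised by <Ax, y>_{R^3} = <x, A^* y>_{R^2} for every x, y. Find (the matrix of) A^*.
A^* = A^T =
[[-3, -2, 0],
 [0, 3, 3]]

For real matrices with standard dot products, the defining identity <Ax, y> = <x, A^* y> gives (Ax)^T y = x^T (A^*) y, i.e. x^T A^T y = x^T (A^*) y. Since this holds for all x, y, we must have A^* = A^T. Therefore
A^* =
[[-3, -2, 0],
 [0, 3, 3]].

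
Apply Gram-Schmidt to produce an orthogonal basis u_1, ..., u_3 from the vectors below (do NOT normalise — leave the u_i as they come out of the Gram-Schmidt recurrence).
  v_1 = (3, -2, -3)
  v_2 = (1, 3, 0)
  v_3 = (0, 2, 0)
Orthogonal basis:
  u_1 = (3, -2, -3)
  u_2 = (31/22, 30/11, -9/22)
  u_3 = (-54/211, 18/211, -66/211)

Apply the Gram-Schmidt recurrence
  u_1 = v_1
  u_i = v_i − Σ_{j<i} ((v_i · u_j) / (u_j · u_j)) · u_j.

Step by step this gives:
  u_1 = (3, -2, -3)
  u_2 = (31/22, 30/11, -9/22)
  u_3 = (-54/211, 18/211, -66/211)

Orthogonality check:
  u_2 · u_1 = 0 (should be 0)
  u_3 · u_1 = 0 (should be 0)
  u_3 · u_2 = 0 (should be 0)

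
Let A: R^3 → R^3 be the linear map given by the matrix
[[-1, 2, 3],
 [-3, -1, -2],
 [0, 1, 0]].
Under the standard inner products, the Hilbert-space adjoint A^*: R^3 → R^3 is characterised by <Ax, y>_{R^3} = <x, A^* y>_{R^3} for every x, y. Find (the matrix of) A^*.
A^* = A^T =
[[-1, -3, 0],
 [2, -1, 1],
 [3, -2, 0]]

For real matrices with standard dot products, the defining identity <Ax, y> = <x, A^* y> gives (Ax)^T y = x^T (A^*) y, i.e. x^T A^T y = x^T (A^*) y. Since this holds for all x, y, we must have A^* = A^T. Therefore
A^* =
[[-1, -3, 0],
 [2, -1, 1],
 [3, -2, 0]].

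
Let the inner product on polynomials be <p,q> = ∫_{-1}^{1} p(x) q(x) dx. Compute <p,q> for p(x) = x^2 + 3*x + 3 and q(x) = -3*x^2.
<p,q> = -36/5

Expand the product: p(x)·q(x) = -3*x^4 - 9*x^3 - 9*x^2.
∫_{-1}^{1} of each monomial x^k gives [2/(k+1) if k even, 0 if k odd]. Integrating term-by-term (or equivalently evaluating the antiderivative F(x) = -3*x^5/5 - 9*x^4/4 - 3*x^3 at the endpoints):
  F(1) − F(−1) = -117/20 − (27/20) = -36/5.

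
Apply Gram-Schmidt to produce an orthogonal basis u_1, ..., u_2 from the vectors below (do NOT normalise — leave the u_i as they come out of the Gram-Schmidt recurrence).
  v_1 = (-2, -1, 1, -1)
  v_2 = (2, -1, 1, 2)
Orthogonal basis:
  u_1 = (-2, -1, 1, -1)
  u_2 = (6/7, -11/7, 11/7, 10/7)

Apply the Gram-Schmidt recurrence
  u_1 = v_1
  u_i = v_i − Σ_{j<i} ((v_i · u_j) / (u_j · u_j)) · u_j.

Step by step this gives:
  u_1 = (-2, -1, 1, -1)
  u_2 = (6/7, -11/7, 11/7, 10/7)

Orthogonality check:
  u_2 · u_1 = 0 (should be 0)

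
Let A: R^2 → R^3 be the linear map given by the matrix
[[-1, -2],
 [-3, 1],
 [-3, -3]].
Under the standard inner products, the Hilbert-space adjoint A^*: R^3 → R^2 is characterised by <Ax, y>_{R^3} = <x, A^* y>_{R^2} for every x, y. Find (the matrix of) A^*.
A^* = A^T =
[[-1, -3, -3],
 [-2, 1, -3]]

For real matrices with standard dot products, the defining identity <Ax, y> = <x, A^* y> gives (Ax)^T y = x^T (A^*) y, i.e. x^T A^T y = x^T (A^*) y. Since this holds for all x, y, we must have A^* = A^T. Therefore
A^* =
[[-1, -3, -3],
 [-2, 1, -3]].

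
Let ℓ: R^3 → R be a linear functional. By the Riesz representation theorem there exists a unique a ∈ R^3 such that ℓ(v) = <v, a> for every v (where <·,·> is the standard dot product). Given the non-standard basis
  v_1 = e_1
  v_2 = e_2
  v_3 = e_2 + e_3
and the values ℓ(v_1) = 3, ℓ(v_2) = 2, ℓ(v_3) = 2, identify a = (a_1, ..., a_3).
a = (3, 2, 0)

Write a = (a_1, ..., a_3) in the standard basis. For each basis vector v_i, ℓ(v_i) = <v_i, a> is a linear equation in the a_j's. Collect the n equations into a matrix system V a = ℓ, where row i of V is v_i (expressed in the standard basis). Since V is invertible (lower-triangular with 1s on the diagonal, up to permutation), solve by back-substitution:
  V =
[[1, 0, 0],
 [0, 1, 0],
 [0, 1, 1]]
  V a = (3, 2, 2)
Solving gives a = (3, 2, 0).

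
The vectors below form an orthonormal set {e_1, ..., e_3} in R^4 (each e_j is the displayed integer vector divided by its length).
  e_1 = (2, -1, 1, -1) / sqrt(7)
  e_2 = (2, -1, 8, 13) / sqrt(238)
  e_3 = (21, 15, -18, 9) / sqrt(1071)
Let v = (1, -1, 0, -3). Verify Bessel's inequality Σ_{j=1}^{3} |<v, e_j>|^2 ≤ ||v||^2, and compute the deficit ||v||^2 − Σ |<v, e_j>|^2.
Σ |<v, e_j>|^2 = 11; ||v||^2 = 11; deficit = 0

Write each e_j = u_j / sqrt(<u_j, u_j>) where u_j is the displayed integer vector. Then <v, e_j> = <v, u_j> / sqrt(<u_j, u_j>), so |<v, e_j>|^2 = <v, u_j>^2 / <u_j, u_j>.
Coefficients: <v, e_1> = 6/sqrt(7), <v, e_2> = -36/sqrt(238), <v, e_3> = -21/sqrt(1071).
Square and sum: Σ |<v, e_j>|^2 = 11.
Compute ||v||^2 = v·v = 11.
Deficit = 11 − 11 = 0 ≥ 0, confirming Bessel's inequality. (The deficit equals ||v − Σ <v,e_j> e_j||^2, the squared distance from v to span{e_j}.)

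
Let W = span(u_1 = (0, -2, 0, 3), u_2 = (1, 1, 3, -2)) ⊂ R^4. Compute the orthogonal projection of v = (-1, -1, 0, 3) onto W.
proj_W(v) = (-16/131, -218/131, -48/131, 335/131)

Set up U = [u_1 | ... | u_2] ∈ R^(4×2). The projector onto W = col(U) is P = U (U^T U)^(-1) U^T.
Compute U^T U =
  [13, -8]
  [-8, 15],
and U^T v = (11, -8).
Solve U^T U · c = U^T v for the coefficients: c = (101/131, -16/131). The projection is proj_W(v) = U c.
Check: (v - proj_W(v)) · u_1 = 0  (should be 0).
Check: (v - proj_W(v)) · u_2 = 0  (should be 0).
Result: proj_W(v) = (-16/131, -218/131, -48/131, 335/131).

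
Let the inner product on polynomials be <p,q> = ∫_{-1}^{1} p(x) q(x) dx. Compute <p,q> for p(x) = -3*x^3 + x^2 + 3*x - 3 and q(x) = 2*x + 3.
<p,q> = -72/5

Expand the product: p(x)·q(x) = -6*x^4 - 7*x^3 + 9*x^2 + 3*x - 9.
∫_{-1}^{1} of each monomial x^k gives [2/(k+1) if k even, 0 if k odd]. Integrating term-by-term (or equivalently evaluating the antiderivative F(x) = -6*x^5/5 - 7*x^4/4 + 3*x^3 + 3*x^2/2 - 9*x at the endpoints):
  F(1) − F(−1) = -149/20 − (139/20) = -72/5.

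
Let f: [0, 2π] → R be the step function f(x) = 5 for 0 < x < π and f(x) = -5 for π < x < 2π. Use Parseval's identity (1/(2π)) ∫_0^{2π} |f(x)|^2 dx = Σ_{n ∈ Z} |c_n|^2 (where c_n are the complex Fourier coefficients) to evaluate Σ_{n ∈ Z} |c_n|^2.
Σ |c_n|^2 = 25

Parseval equates the L^2 energy of f (normalised by 1/(2π)) with the ℓ^2 sum of its Fourier coefficients: (1/(2π)) ∫_0^{2π} |f|^2 = Σ |c_n|^2.
Compute the left side: (1/(2π)) [∫_0^π 5^2 dx + ∫_π^{2π} (-5)^2 dx] = (1/(2π)) · (25π + 25π) = (25 + 25)/2 = 25.
So Σ_{n ∈ Z} |c_n|^2 = 25.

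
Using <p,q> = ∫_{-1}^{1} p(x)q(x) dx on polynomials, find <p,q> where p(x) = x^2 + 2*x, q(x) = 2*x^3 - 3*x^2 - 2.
<p,q> = -14/15

Expand the product: p(x)·q(x) = 2*x^5 + x^4 - 6*x^3 - 2*x^2 - 4*x.
∫_{-1}^{1} of each monomial x^k gives [2/(k+1) if k even, 0 if k odd]. Integrating term-by-term (or equivalently evaluating the antiderivative F(x) = x^6/3 + x^5/5 - 3*x^4/2 - 2*x^3/3 - 2*x^2 at the endpoints):
  F(1) − F(−1) = -109/30 − (-27/10) = -14/15.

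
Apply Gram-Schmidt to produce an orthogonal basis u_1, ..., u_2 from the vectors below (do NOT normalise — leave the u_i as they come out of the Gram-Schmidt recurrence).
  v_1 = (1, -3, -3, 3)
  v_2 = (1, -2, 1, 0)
Orthogonal basis:
  u_1 = (1, -3, -3, 3)
  u_2 = (6/7, -11/7, 10/7, -3/7)

Apply the Gram-Schmidt recurrence
  u_1 = v_1
  u_i = v_i − Σ_{j<i} ((v_i · u_j) / (u_j · u_j)) · u_j.

Step by step this gives:
  u_1 = (1, -3, -3, 3)
  u_2 = (6/7, -11/7, 10/7, -3/7)

Orthogonality check:
  u_2 · u_1 = 0 (should be 0)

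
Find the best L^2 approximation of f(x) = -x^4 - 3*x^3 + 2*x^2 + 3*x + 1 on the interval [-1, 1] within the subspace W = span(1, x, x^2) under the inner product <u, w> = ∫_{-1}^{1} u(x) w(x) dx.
g(x) = 8*x^2/7 + 6*x/5 + 38/35

The best approximation g ∈ W is the orthogonal projection of f onto W. Writing g = a_0 + a_1 x + a_2 x^2, the coefficients solve the normal equations G · a = b where
  G_{ij} = <φ_i, φ_j> and b_i = <f, φ_i>, with φ_0 = 1, φ_1 = x, φ_2 = x^2.
G =
  [2, 0, 2/3]
  [0, 2/3, 0]
  [2/3, 0, 2/5],
b = (44/15, 4/5, 124/105).
Solving gives a_0 = 38/35, a_1 = 6/5, a_2 = 8/7, so
  g(x) = 8*x^2/7 + 6*x/5 + 38/35.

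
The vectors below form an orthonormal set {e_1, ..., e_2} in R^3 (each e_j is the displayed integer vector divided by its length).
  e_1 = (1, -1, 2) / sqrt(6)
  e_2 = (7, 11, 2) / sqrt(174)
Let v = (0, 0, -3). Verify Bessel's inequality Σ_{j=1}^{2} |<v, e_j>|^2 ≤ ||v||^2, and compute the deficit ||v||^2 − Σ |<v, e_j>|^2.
Σ |<v, e_j>|^2 = 180/29; ||v||^2 = 9; deficit = 81/29

Write each e_j = u_j / sqrt(<u_j, u_j>) where u_j is the displayed integer vector. Then <v, e_j> = <v, u_j> / sqrt(<u_j, u_j>), so |<v, e_j>|^2 = <v, u_j>^2 / <u_j, u_j>.
Coefficients: <v, e_1> = -6/sqrt(6), <v, e_2> = -6/sqrt(174).
Square and sum: Σ |<v, e_j>|^2 = 180/29.
Compute ||v||^2 = v·v = 9.
Deficit = 9 − 180/29 = 81/29 ≥ 0, confirming Bessel's inequality. (The deficit equals ||v − Σ <v,e_j> e_j||^2, the squared distance from v to span{e_j}.)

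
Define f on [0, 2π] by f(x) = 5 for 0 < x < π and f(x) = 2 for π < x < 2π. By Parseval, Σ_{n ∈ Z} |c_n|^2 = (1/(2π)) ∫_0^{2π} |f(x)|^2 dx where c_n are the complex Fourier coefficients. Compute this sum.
Σ |c_n|^2 = 29/2

Parseval equates the L^2 energy of f (normalised by 1/(2π)) with the ℓ^2 sum of its Fourier coefficients: (1/(2π)) ∫_0^{2π} |f|^2 = Σ |c_n|^2.
Compute the left side: (1/(2π)) [∫_0^π 5^2 dx + ∫_π^{2π} 2^2 dx] = (1/(2π)) · (25π + 4π) = (25 + 4)/2 = 29/2.
So Σ_{n ∈ Z} |c_n|^2 = 29/2.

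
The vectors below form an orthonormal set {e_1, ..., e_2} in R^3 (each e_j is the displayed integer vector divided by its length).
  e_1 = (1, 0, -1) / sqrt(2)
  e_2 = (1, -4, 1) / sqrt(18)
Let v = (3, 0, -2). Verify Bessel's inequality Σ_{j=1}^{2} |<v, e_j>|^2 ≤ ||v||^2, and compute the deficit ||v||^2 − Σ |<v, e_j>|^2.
Σ |<v, e_j>|^2 = 113/9; ||v||^2 = 13; deficit = 4/9

Write each e_j = u_j / sqrt(<u_j, u_j>) where u_j is the displayed integer vector. Then <v, e_j> = <v, u_j> / sqrt(<u_j, u_j>), so |<v, e_j>|^2 = <v, u_j>^2 / <u_j, u_j>.
Coefficients: <v, e_1> = 5/sqrt(2), <v, e_2> = 1/sqrt(18).
Square and sum: Σ |<v, e_j>|^2 = 113/9.
Compute ||v||^2 = v·v = 13.
Deficit = 13 − 113/9 = 4/9 ≥ 0, confirming Bessel's inequality. (The deficit equals ||v − Σ <v,e_j> e_j||^2, the squared distance from v to span{e_j}.)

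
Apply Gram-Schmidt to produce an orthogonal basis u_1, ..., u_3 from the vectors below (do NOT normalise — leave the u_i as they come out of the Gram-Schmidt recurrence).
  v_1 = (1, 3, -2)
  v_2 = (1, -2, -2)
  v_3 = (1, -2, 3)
Orthogonal basis:
  u_1 = (1, 3, -2)
  u_2 = (15/14, -25/14, -15/7)
  u_3 = (2, 0, 1)

Apply the Gram-Schmidt recurrence
  u_1 = v_1
  u_i = v_i − Σ_{j<i} ((v_i · u_j) / (u_j · u_j)) · u_j.

Step by step this gives:
  u_1 = (1, 3, -2)
  u_2 = (15/14, -25/14, -15/7)
  u_3 = (2, 0, 1)

Orthogonality check:
  u_2 · u_1 = 0 (should be 0)
  u_3 · u_1 = 0 (should be 0)
  u_3 · u_2 = 0 (should be 0)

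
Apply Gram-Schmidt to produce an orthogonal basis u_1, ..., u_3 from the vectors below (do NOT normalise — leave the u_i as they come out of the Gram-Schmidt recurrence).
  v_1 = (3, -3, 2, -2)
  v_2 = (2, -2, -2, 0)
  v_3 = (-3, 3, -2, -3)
Orthogonal basis:
  u_1 = (3, -3, 2, -2)
  u_2 = (14/13, -14/13, -34/13, 8/13)
  u_3 = (-25/31, 25/31, -50/31, -125/31)

Apply the Gram-Schmidt recurrence
  u_1 = v_1
  u_i = v_i − Σ_{j<i} ((v_i · u_j) / (u_j · u_j)) · u_j.

Step by step this gives:
  u_1 = (3, -3, 2, -2)
  u_2 = (14/13, -14/13, -34/13, 8/13)
  u_3 = (-25/31, 25/31, -50/31, -125/31)

Orthogonality check:
  u_2 · u_1 = 0 (should be 0)
  u_3 · u_1 = 0 (should be 0)
  u_3 · u_2 = 0 (should be 0)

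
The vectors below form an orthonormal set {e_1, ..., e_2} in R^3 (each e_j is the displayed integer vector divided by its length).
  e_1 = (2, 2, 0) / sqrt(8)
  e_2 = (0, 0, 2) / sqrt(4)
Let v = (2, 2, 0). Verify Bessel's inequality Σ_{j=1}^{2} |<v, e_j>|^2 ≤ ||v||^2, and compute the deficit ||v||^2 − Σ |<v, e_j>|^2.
Σ |<v, e_j>|^2 = 8; ||v||^2 = 8; deficit = 0

Write each e_j = u_j / sqrt(<u_j, u_j>) where u_j is the displayed integer vector. Then <v, e_j> = <v, u_j> / sqrt(<u_j, u_j>), so |<v, e_j>|^2 = <v, u_j>^2 / <u_j, u_j>.
Coefficients: <v, e_1> = 8/sqrt(8), <v, e_2> = 0/sqrt(4).
Square and sum: Σ |<v, e_j>|^2 = 8.
Compute ||v||^2 = v·v = 8.
Deficit = 8 − 8 = 0 ≥ 0, confirming Bessel's inequality. (The deficit equals ||v − Σ <v,e_j> e_j||^2, the squared distance from v to span{e_j}.)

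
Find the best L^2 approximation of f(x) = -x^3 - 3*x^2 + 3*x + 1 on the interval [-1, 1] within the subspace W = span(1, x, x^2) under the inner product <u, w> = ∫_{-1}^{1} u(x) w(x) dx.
g(x) = -3*x^2 + 12*x/5 + 1

The best approximation g ∈ W is the orthogonal projection of f onto W. Writing g = a_0 + a_1 x + a_2 x^2, the coefficients solve the normal equations G · a = b where
  G_{ij} = <φ_i, φ_j> and b_i = <f, φ_i>, with φ_0 = 1, φ_1 = x, φ_2 = x^2.
G =
  [2, 0, 2/3]
  [0, 2/3, 0]
  [2/3, 0, 2/5],
b = (0, 8/5, -8/15).
Solving gives a_0 = 1, a_1 = 12/5, a_2 = -3, so
  g(x) = -3*x^2 + 12*x/5 + 1.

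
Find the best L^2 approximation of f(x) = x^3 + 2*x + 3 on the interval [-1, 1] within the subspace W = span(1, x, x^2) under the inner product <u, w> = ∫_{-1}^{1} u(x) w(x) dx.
g(x) = 13*x/5 + 3

The best approximation g ∈ W is the orthogonal projection of f onto W. Writing g = a_0 + a_1 x + a_2 x^2, the coefficients solve the normal equations G · a = b where
  G_{ij} = <φ_i, φ_j> and b_i = <f, φ_i>, with φ_0 = 1, φ_1 = x, φ_2 = x^2.
G =
  [2, 0, 2/3]
  [0, 2/3, 0]
  [2/3, 0, 2/5],
b = (6, 26/15, 2).
Solving gives a_0 = 3, a_1 = 13/5, a_2 = 0, so
  g(x) = 13*x/5 + 3.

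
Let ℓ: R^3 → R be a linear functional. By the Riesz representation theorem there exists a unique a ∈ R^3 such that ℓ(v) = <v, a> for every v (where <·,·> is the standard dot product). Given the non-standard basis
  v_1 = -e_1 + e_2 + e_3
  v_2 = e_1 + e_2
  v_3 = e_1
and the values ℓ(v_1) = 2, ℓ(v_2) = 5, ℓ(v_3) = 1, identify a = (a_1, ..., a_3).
a = (1, 4, -1)

Write a = (a_1, ..., a_3) in the standard basis. For each basis vector v_i, ℓ(v_i) = <v_i, a> is a linear equation in the a_j's. Collect the n equations into a matrix system V a = ℓ, where row i of V is v_i (expressed in the standard basis). Since V is invertible (lower-triangular with 1s on the diagonal, up to permutation), solve by back-substitution:
  V =
[[-1, 1, 1],
 [1, 1, 0],
 [1, 0, 0]]
  V a = (2, 5, 1)
Solving gives a = (1, 4, -1).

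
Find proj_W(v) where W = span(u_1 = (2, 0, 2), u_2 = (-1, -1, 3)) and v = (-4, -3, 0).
proj_W(v) = (-40/9, -11/9, 4/9)

Set up U = [u_1 | ... | u_2] ∈ R^(3×2). The projector onto W = col(U) is P = U (U^T U)^(-1) U^T.
Compute U^T U =
  [8, 4]
  [4, 11],
and U^T v = (-8, 7).
Solve U^T U · c = U^T v for the coefficients: c = (-29/18, 11/9). The projection is proj_W(v) = U c.
Check: (v - proj_W(v)) · u_1 = 0  (should be 0).
Check: (v - proj_W(v)) · u_2 = 0  (should be 0).
Result: proj_W(v) = (-40/9, -11/9, 4/9).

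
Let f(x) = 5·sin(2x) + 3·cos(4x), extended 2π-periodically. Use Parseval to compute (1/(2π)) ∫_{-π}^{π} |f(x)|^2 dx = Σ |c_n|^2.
Σ |c_n|^2 = 17

Expand |f|^2 and use orthogonality of {sin(nx), cos(mx)} on [-π, π]:
  ∫_{-π}^{π} sin(nx)^2 dx = π, ∫ cos(mx)^2 dx = π, and cross terms integrate to 0.
So ∫_{-π}^{π} f(x)^2 dx = 5^2 · π + 3^2 · π = (25 + 9)π.
Divide by 2π: (25 + 9)/2 = 17.
By Parseval, this equals Σ |c_n|^2.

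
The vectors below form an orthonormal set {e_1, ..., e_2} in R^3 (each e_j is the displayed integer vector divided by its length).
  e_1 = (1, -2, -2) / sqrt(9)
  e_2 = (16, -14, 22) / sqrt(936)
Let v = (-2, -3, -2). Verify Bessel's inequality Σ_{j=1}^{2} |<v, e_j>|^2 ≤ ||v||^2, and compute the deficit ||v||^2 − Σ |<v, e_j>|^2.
Σ |<v, e_j>|^2 = 217/26; ||v||^2 = 17; deficit = 225/26

Write each e_j = u_j / sqrt(<u_j, u_j>) where u_j is the displayed integer vector. Then <v, e_j> = <v, u_j> / sqrt(<u_j, u_j>), so |<v, e_j>|^2 = <v, u_j>^2 / <u_j, u_j>.
Coefficients: <v, e_1> = 8/sqrt(9), <v, e_2> = -34/sqrt(936).
Square and sum: Σ |<v, e_j>|^2 = 217/26.
Compute ||v||^2 = v·v = 17.
Deficit = 17 − 217/26 = 225/26 ≥ 0, confirming Bessel's inequality. (The deficit equals ||v − Σ <v,e_j> e_j||^2, the squared distance from v to span{e_j}.)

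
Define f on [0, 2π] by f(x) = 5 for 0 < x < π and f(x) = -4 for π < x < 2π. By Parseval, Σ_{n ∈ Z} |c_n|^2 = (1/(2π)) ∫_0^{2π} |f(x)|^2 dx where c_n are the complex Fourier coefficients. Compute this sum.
Σ |c_n|^2 = 41/2

Parseval equates the L^2 energy of f (normalised by 1/(2π)) with the ℓ^2 sum of its Fourier coefficients: (1/(2π)) ∫_0^{2π} |f|^2 = Σ |c_n|^2.
Compute the left side: (1/(2π)) [∫_0^π 5^2 dx + ∫_π^{2π} (-4)^2 dx] = (1/(2π)) · (25π + 16π) = (25 + 16)/2 = 41/2.
So Σ_{n ∈ Z} |c_n|^2 = 41/2.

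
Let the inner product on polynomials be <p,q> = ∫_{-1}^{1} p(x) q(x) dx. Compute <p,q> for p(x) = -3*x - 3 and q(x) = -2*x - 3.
<p,q> = 22

Expand the product: p(x)·q(x) = 6*x^2 + 15*x + 9.
∫_{-1}^{1} of each monomial x^k gives [2/(k+1) if k even, 0 if k odd]. Integrating term-by-term (or equivalently evaluating the antiderivative F(x) = 2*x^3 + 15*x^2/2 + 9*x at the endpoints):
  F(1) − F(−1) = 37/2 − (-7/2) = 22.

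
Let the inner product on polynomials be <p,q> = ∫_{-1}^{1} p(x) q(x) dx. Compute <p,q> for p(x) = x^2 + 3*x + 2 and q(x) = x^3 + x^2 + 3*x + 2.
<p,q> = 274/15

Expand the product: p(x)·q(x) = x^5 + 4*x^4 + 8*x^3 + 13*x^2 + 12*x + 4.
∫_{-1}^{1} of each monomial x^k gives [2/(k+1) if k even, 0 if k odd]. Integrating term-by-term (or equivalently evaluating the antiderivative F(x) = x^6/6 + 4*x^5/5 + 2*x^4 + 13*x^3/3 + 6*x^2 + 4*x at the endpoints):
  F(1) − F(−1) = 173/10 − (-29/30) = 274/15.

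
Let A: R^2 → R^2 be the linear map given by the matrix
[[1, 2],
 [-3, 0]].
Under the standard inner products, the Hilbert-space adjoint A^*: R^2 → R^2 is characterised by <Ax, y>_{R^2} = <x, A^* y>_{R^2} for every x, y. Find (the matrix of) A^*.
A^* = A^T =
[[1, -3],
 [2, 0]]

For real matrices with standard dot products, the defining identity <Ax, y> = <x, A^* y> gives (Ax)^T y = x^T (A^*) y, i.e. x^T A^T y = x^T (A^*) y. Since this holds for all x, y, we must have A^* = A^T. Therefore
A^* =
[[1, -3],
 [2, 0]].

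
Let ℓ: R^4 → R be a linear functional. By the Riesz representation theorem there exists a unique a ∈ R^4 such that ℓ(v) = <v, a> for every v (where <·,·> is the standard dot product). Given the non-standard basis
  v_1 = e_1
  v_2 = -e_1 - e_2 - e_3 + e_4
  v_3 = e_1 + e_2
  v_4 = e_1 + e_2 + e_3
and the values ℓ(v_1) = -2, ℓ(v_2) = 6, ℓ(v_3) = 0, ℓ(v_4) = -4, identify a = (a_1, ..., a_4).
a = (-2, 2, -4, 2)

Write a = (a_1, ..., a_4) in the standard basis. For each basis vector v_i, ℓ(v_i) = <v_i, a> is a linear equation in the a_j's. Collect the n equations into a matrix system V a = ℓ, where row i of V is v_i (expressed in the standard basis). Since V is invertible (lower-triangular with 1s on the diagonal, up to permutation), solve by back-substitution:
  V =
[[1, 0, 0, 0],
 [-1, -1, -1, 1],
 [1, 1, 0, 0],
 [1, 1, 1, 0]]
  V a = (-2, 6, 0, -4)
Solving gives a = (-2, 2, -4, 2).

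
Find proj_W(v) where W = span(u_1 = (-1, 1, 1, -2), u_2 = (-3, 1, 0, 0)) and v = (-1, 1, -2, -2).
proj_W(v) = (-10/9, 2/3, 4/9, -8/9)

Set up U = [u_1 | ... | u_2] ∈ R^(4×2). The projector onto W = col(U) is P = U (U^T U)^(-1) U^T.
Compute U^T U =
  [7, 4]
  [4, 10],
and U^T v = (4, 4).
Solve U^T U · c = U^T v for the coefficients: c = (4/9, 2/9). The projection is proj_W(v) = U c.
Check: (v - proj_W(v)) · u_1 = 0  (should be 0).
Check: (v - proj_W(v)) · u_2 = 0  (should be 0).
Result: proj_W(v) = (-10/9, 2/3, 4/9, -8/9).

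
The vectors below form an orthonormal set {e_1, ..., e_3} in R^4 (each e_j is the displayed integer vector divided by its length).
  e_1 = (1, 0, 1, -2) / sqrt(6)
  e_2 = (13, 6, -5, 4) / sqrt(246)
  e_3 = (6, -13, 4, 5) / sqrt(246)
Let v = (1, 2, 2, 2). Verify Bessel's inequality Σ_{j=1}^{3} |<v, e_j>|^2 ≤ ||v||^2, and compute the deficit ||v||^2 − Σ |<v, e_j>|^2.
Σ |<v, e_j>|^2 = 7/3; ||v||^2 = 13; deficit = 32/3

Write each e_j = u_j / sqrt(<u_j, u_j>) where u_j is the displayed integer vector. Then <v, e_j> = <v, u_j> / sqrt(<u_j, u_j>), so |<v, e_j>|^2 = <v, u_j>^2 / <u_j, u_j>.
Coefficients: <v, e_1> = -1/sqrt(6), <v, e_2> = 23/sqrt(246), <v, e_3> = -2/sqrt(246).
Square and sum: Σ |<v, e_j>|^2 = 7/3.
Compute ||v||^2 = v·v = 13.
Deficit = 13 − 7/3 = 32/3 ≥ 0, confirming Bessel's inequality. (The deficit equals ||v − Σ <v,e_j> e_j||^2, the squared distance from v to span{e_j}.)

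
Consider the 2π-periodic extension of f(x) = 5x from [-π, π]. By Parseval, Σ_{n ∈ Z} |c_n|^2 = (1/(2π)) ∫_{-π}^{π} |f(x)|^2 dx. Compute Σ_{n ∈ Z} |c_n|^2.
Σ |c_n|^2 = 25π^2/3

Expand and integrate term by term over [-π, π]:
  ∫ (5x)^2 dx = 25·(2π^3/3); ∫ 2·5·(0)·x dx = 0 (odd integrand); ∫ 0^2 dx = 0·2π.
So (1/(2π)) ∫_{-π}^{π} (5x)^2 dx = 25π^2/3 + 0 = 25π^2/3.
Parseval ⇒ Σ |c_n|^2 = 25π^2/3.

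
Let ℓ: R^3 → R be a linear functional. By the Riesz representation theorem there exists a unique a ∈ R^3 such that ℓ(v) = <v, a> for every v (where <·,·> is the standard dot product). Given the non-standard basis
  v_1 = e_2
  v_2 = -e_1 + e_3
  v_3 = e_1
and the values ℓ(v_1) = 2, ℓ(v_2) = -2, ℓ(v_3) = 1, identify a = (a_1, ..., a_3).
a = (1, 2, -1)

Write a = (a_1, ..., a_3) in the standard basis. For each basis vector v_i, ℓ(v_i) = <v_i, a> is a linear equation in the a_j's. Collect the n equations into a matrix system V a = ℓ, where row i of V is v_i (expressed in the standard basis). Since V is invertible (lower-triangular with 1s on the diagonal, up to permutation), solve by back-substitution:
  V =
[[0, 1, 0],
 [-1, 0, 1],
 [1, 0, 0]]
  V a = (2, -2, 1)
Solving gives a = (1, 2, -1).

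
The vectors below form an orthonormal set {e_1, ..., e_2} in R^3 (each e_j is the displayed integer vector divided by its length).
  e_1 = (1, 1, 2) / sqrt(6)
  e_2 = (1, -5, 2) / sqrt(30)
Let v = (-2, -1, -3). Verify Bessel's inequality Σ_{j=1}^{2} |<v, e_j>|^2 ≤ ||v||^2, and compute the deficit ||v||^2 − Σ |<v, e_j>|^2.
Σ |<v, e_j>|^2 = 69/5; ||v||^2 = 14; deficit = 1/5

Write each e_j = u_j / sqrt(<u_j, u_j>) where u_j is the displayed integer vector. Then <v, e_j> = <v, u_j> / sqrt(<u_j, u_j>), so |<v, e_j>|^2 = <v, u_j>^2 / <u_j, u_j>.
Coefficients: <v, e_1> = -9/sqrt(6), <v, e_2> = -3/sqrt(30).
Square and sum: Σ |<v, e_j>|^2 = 69/5.
Compute ||v||^2 = v·v = 14.
Deficit = 14 − 69/5 = 1/5 ≥ 0, confirming Bessel's inequality. (The deficit equals ||v − Σ <v,e_j> e_j||^2, the squared distance from v to span{e_j}.)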